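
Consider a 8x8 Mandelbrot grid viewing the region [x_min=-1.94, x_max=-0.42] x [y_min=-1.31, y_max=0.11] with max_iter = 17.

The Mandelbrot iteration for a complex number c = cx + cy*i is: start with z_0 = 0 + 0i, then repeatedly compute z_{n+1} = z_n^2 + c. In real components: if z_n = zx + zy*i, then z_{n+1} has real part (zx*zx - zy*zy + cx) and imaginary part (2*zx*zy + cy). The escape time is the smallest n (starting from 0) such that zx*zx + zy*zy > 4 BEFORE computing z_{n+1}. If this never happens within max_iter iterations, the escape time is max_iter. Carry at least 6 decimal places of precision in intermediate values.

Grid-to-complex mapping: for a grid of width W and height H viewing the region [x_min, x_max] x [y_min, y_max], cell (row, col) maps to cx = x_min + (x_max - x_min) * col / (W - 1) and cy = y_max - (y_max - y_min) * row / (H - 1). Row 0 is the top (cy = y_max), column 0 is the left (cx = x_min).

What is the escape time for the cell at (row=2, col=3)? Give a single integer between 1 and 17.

Answer: 8

Derivation:
z_0 = 0 + 0i, c = -1.2886 + -0.2957i
Iter 1: z = -1.2886 + -0.2957i, |z|^2 = 1.7479
Iter 2: z = 0.2844 + 0.4664i, |z|^2 = 0.2984
Iter 3: z = -1.4252 + -0.0304i, |z|^2 = 2.0321
Iter 4: z = 0.7417 + -0.2090i, |z|^2 = 0.5938
Iter 5: z = -0.7821 + -0.6057i, |z|^2 = 0.9785
Iter 6: z = -1.0437 + 0.6517i, |z|^2 = 1.5141
Iter 7: z = -0.6239 + -1.6561i, |z|^2 = 3.1320
Iter 8: z = -3.6420 + 1.7708i, |z|^2 = 16.4002
Escaped at iteration 8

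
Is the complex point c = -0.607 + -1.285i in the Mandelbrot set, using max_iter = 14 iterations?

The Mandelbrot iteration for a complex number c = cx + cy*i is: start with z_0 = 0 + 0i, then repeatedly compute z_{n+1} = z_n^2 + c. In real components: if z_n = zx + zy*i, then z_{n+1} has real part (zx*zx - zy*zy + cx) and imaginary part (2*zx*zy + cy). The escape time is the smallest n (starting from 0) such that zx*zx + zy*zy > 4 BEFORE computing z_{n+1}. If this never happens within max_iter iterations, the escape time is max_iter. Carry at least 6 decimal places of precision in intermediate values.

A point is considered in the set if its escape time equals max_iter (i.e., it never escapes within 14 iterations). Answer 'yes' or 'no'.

z_0 = 0 + 0i, c = -0.6070 + -1.2850i
Iter 1: z = -0.6070 + -1.2850i, |z|^2 = 2.0197
Iter 2: z = -1.8898 + 0.2750i, |z|^2 = 3.6469
Iter 3: z = 2.8886 + -2.3243i, |z|^2 = 13.7468
Escaped at iteration 3

Answer: no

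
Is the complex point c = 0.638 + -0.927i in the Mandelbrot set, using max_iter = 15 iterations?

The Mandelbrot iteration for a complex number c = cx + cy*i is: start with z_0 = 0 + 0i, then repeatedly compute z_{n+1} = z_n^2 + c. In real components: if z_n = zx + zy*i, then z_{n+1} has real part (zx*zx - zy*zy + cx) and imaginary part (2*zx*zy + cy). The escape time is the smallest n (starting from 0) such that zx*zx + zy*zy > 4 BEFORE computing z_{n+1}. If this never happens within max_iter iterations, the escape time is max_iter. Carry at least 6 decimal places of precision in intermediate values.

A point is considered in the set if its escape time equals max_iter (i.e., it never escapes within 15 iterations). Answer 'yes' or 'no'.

Answer: no

Derivation:
z_0 = 0 + 0i, c = 0.6380 + -0.9270i
Iter 1: z = 0.6380 + -0.9270i, |z|^2 = 1.2664
Iter 2: z = 0.1857 + -2.1099i, |z|^2 = 4.4860
Escaped at iteration 2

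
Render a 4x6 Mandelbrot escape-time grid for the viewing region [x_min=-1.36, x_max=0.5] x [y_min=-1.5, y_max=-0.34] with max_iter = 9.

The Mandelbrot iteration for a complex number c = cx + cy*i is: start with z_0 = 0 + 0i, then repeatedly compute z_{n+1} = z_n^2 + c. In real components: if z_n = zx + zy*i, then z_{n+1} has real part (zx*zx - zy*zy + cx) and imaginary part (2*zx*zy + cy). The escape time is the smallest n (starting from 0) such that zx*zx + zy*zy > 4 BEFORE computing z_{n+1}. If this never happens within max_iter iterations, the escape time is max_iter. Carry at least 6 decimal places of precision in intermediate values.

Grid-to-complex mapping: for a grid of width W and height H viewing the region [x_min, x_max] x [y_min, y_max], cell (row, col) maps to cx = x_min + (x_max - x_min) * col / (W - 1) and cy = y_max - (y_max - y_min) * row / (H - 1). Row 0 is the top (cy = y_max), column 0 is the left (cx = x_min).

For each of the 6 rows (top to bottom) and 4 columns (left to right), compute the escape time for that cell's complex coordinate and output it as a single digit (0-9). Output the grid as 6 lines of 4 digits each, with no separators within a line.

Answer: 6996
3694
3493
3382
2332
1222

Derivation:
(row=0, col=0): c = -1.3600 + -0.3400i → escape time 6
(row=0, col=1): c = -0.7400 + -0.3400i → escape time 9
(row=0, col=2): c = -0.1200 + -0.3400i → escape time 9
(row=0, col=3): c = 0.5000 + -0.3400i → escape time 6
(row=1, col=0): c = -1.3600 + -0.5720i → escape time 3
(row=1, col=1): c = -0.7400 + -0.5720i → escape time 6
(row=1, col=2): c = -0.1200 + -0.5720i → escape time 9
(row=1, col=3): c = 0.5000 + -0.5720i → escape time 4
(row=2, col=0): c = -1.3600 + -0.8040i → escape time 3
(row=2, col=1): c = -0.7400 + -0.8040i → escape time 4
(row=2, col=2): c = -0.1200 + -0.8040i → escape time 9
(row=2, col=3): c = 0.5000 + -0.8040i → escape time 3
(row=3, col=0): c = -1.3600 + -1.0360i → escape time 3
(row=3, col=1): c = -0.7400 + -1.0360i → escape time 3
(row=3, col=2): c = -0.1200 + -1.0360i → escape time 8
(row=3, col=3): c = 0.5000 + -1.0360i → escape time 2
(row=4, col=0): c = -1.3600 + -1.2680i → escape time 2
(row=4, col=1): c = -0.7400 + -1.2680i → escape time 3
(row=4, col=2): c = -0.1200 + -1.2680i → escape time 3
(row=4, col=3): c = 0.5000 + -1.2680i → escape time 2
(row=5, col=0): c = -1.3600 + -1.5000i → escape time 1
(row=5, col=1): c = -0.7400 + -1.5000i → escape time 2
(row=5, col=2): c = -0.1200 + -1.5000i → escape time 2
(row=5, col=3): c = 0.5000 + -1.5000i → escape time 2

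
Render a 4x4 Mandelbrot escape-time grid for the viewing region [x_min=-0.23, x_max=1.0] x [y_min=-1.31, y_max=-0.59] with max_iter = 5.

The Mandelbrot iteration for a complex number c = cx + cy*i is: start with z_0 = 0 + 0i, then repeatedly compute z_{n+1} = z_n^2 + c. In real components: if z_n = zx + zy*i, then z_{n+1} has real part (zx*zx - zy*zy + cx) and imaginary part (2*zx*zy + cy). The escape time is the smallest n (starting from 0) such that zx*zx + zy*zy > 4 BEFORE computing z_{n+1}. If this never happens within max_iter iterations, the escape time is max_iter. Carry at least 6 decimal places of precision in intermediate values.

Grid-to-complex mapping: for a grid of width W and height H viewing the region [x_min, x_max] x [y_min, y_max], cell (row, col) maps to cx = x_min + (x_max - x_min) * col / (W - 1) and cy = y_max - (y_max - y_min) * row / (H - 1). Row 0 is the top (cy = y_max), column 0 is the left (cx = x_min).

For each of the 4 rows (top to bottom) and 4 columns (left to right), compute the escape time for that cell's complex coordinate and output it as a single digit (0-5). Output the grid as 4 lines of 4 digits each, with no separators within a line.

Answer: 5532
5532
5422
2222

Derivation:
(row=0, col=0): c = -0.2300 + -0.5900i → escape time 5
(row=0, col=1): c = 0.1800 + -0.5900i → escape time 5
(row=0, col=2): c = 0.5900 + -0.5900i → escape time 3
(row=0, col=3): c = 1.0000 + -0.5900i → escape time 2
(row=1, col=0): c = -0.2300 + -0.8300i → escape time 5
(row=1, col=1): c = 0.1800 + -0.8300i → escape time 5
(row=1, col=2): c = 0.5900 + -0.8300i → escape time 3
(row=1, col=3): c = 1.0000 + -0.8300i → escape time 2
(row=2, col=0): c = -0.2300 + -1.0700i → escape time 5
(row=2, col=1): c = 0.1800 + -1.0700i → escape time 4
(row=2, col=2): c = 0.5900 + -1.0700i → escape time 2
(row=2, col=3): c = 1.0000 + -1.0700i → escape time 2
(row=3, col=0): c = -0.2300 + -1.3100i → escape time 2
(row=3, col=1): c = 0.1800 + -1.3100i → escape time 2
(row=3, col=2): c = 0.5900 + -1.3100i → escape time 2
(row=3, col=3): c = 1.0000 + -1.3100i → escape time 2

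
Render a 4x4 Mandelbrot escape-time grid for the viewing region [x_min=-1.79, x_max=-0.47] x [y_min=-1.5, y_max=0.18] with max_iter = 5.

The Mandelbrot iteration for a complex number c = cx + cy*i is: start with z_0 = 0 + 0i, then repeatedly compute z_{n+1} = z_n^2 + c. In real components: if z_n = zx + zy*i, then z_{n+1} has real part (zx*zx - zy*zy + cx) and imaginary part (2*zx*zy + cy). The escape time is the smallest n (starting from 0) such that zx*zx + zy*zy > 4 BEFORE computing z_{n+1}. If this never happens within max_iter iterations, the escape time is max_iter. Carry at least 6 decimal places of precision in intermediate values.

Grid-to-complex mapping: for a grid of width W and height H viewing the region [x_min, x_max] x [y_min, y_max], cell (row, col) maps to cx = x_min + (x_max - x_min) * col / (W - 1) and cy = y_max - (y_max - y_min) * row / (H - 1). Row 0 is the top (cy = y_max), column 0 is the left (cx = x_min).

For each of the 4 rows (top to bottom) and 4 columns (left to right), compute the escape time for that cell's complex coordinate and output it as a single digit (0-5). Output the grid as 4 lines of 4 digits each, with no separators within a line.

Answer: 4555
3555
1334
1122

Derivation:
(row=0, col=0): c = -1.7900 + 0.1800i → escape time 4
(row=0, col=1): c = -1.3500 + 0.1800i → escape time 5
(row=0, col=2): c = -0.9100 + 0.1800i → escape time 5
(row=0, col=3): c = -0.4700 + 0.1800i → escape time 5
(row=1, col=0): c = -1.7900 + -0.3800i → escape time 3
(row=1, col=1): c = -1.3500 + -0.3800i → escape time 5
(row=1, col=2): c = -0.9100 + -0.3800i → escape time 5
(row=1, col=3): c = -0.4700 + -0.3800i → escape time 5
(row=2, col=0): c = -1.7900 + -0.9400i → escape time 1
(row=2, col=1): c = -1.3500 + -0.9400i → escape time 3
(row=2, col=2): c = -0.9100 + -0.9400i → escape time 3
(row=2, col=3): c = -0.4700 + -0.9400i → escape time 4
(row=3, col=0): c = -1.7900 + -1.5000i → escape time 1
(row=3, col=1): c = -1.3500 + -1.5000i → escape time 1
(row=3, col=2): c = -0.9100 + -1.5000i → escape time 2
(row=3, col=3): c = -0.4700 + -1.5000i → escape time 2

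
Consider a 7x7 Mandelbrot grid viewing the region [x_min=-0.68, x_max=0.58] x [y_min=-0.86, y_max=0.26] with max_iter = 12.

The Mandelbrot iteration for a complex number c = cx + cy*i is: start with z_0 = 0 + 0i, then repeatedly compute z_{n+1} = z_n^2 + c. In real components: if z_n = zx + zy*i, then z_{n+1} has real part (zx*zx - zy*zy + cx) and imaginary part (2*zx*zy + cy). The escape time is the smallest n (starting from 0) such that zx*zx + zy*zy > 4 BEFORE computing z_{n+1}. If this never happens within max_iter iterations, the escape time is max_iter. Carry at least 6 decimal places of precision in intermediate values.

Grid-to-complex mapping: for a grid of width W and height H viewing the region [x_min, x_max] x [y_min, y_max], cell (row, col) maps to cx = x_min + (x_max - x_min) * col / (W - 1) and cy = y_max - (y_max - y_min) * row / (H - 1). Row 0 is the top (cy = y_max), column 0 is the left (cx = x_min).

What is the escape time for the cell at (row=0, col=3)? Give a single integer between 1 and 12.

z_0 = 0 + 0i, c = -0.0500 + 0.2600i
Iter 1: z = -0.0500 + 0.2600i, |z|^2 = 0.0701
Iter 2: z = -0.1151 + 0.2340i, |z|^2 = 0.0680
Iter 3: z = -0.0915 + 0.2061i, |z|^2 = 0.0509
Iter 4: z = -0.0841 + 0.2223i, |z|^2 = 0.0565
Iter 5: z = -0.0923 + 0.2226i, |z|^2 = 0.0581
Iter 6: z = -0.0910 + 0.2189i, |z|^2 = 0.0562
Iter 7: z = -0.0896 + 0.2201i, |z|^2 = 0.0565
Iter 8: z = -0.0904 + 0.2205i, |z|^2 = 0.0568
Iter 9: z = -0.0905 + 0.2201i, |z|^2 = 0.0566
Iter 10: z = -0.0903 + 0.2202i, |z|^2 = 0.0566
Iter 11: z = -0.0903 + 0.2203i, |z|^2 = 0.0567

Answer: 12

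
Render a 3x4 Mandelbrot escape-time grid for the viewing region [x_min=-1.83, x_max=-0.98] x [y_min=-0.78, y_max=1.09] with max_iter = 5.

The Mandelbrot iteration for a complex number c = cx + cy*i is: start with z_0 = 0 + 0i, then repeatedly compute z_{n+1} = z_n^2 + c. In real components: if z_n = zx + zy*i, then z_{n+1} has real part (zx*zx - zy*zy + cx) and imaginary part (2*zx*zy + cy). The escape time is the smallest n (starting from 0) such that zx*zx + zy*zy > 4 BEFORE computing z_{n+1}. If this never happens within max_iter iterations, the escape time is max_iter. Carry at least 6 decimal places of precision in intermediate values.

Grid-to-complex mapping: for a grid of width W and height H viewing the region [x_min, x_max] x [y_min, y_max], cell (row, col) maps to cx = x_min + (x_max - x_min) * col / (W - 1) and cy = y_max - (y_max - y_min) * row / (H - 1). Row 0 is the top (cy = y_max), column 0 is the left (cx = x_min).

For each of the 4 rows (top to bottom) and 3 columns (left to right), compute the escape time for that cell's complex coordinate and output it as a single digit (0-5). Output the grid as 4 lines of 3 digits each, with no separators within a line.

Answer: 123
345
455
233

Derivation:
(row=0, col=0): c = -1.8300 + 1.0900i → escape time 1
(row=0, col=1): c = -1.4050 + 1.0900i → escape time 2
(row=0, col=2): c = -0.9800 + 1.0900i → escape time 3
(row=1, col=0): c = -1.8300 + 0.4667i → escape time 3
(row=1, col=1): c = -1.4050 + 0.4667i → escape time 4
(row=1, col=2): c = -0.9800 + 0.4667i → escape time 5
(row=2, col=0): c = -1.8300 + -0.1567i → escape time 4
(row=2, col=1): c = -1.4050 + -0.1567i → escape time 5
(row=2, col=2): c = -0.9800 + -0.1567i → escape time 5
(row=3, col=0): c = -1.8300 + -0.7800i → escape time 2
(row=3, col=1): c = -1.4050 + -0.7800i → escape time 3
(row=3, col=2): c = -0.9800 + -0.7800i → escape time 3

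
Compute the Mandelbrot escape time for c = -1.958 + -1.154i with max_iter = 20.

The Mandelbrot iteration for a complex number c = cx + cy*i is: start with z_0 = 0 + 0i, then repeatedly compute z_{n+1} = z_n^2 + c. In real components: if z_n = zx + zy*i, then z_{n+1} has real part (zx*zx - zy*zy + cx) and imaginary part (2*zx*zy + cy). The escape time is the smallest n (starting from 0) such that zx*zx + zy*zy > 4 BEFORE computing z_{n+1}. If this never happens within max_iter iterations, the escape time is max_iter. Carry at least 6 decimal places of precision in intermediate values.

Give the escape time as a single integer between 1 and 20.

z_0 = 0 + 0i, c = -1.9580 + -1.1540i
Iter 1: z = -1.9580 + -1.1540i, |z|^2 = 5.1655
Escaped at iteration 1

Answer: 1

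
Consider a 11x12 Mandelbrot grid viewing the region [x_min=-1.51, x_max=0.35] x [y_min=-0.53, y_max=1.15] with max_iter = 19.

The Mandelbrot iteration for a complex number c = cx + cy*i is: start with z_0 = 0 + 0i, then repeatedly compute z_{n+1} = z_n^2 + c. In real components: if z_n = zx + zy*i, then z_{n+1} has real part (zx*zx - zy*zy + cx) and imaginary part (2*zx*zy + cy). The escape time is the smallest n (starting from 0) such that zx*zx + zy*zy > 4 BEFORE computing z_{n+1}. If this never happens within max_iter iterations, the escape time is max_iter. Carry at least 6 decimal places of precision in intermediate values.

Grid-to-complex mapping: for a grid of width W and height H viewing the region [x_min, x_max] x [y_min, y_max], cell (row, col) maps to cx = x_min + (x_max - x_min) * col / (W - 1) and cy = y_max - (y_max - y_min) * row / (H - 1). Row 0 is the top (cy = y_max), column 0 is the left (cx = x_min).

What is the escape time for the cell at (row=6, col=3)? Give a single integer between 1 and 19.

z_0 = 0 + 0i, c = -0.9520 + 0.2336i
Iter 1: z = -0.9520 + 0.2336i, |z|^2 = 0.9609
Iter 2: z = -0.1003 + -0.2112i, |z|^2 = 0.0547
Iter 3: z = -0.9866 + 0.2760i, |z|^2 = 1.0495
Iter 4: z = -0.0549 + -0.3109i, |z|^2 = 0.0997
Iter 5: z = -1.0457 + 0.2678i, |z|^2 = 1.1651
Iter 6: z = 0.0697 + -0.3264i, |z|^2 = 0.1114
Iter 7: z = -1.0537 + 0.1881i, |z|^2 = 1.1456
Iter 8: z = 0.1228 + -0.1628i, |z|^2 = 0.0416
Iter 9: z = -0.9634 + 0.1937i, |z|^2 = 0.9657
Iter 10: z = -0.0613 + -0.1395i, |z|^2 = 0.0232
Iter 11: z = -0.9677 + 0.2507i, |z|^2 = 0.9993
Iter 12: z = -0.0784 + -0.2517i, |z|^2 = 0.0695
Iter 13: z = -1.0092 + 0.2731i, |z|^2 = 1.0930
Iter 14: z = -0.0081 + -0.3176i, |z|^2 = 0.1009
Iter 15: z = -1.0528 + 0.2388i, |z|^2 = 1.1654
Iter 16: z = 0.0993 + -0.2692i, |z|^2 = 0.0823
Iter 17: z = -1.0146 + 0.1801i, |z|^2 = 1.0619
Iter 18: z = 0.0450 + -0.1319i, |z|^2 = 0.0194

Answer: 19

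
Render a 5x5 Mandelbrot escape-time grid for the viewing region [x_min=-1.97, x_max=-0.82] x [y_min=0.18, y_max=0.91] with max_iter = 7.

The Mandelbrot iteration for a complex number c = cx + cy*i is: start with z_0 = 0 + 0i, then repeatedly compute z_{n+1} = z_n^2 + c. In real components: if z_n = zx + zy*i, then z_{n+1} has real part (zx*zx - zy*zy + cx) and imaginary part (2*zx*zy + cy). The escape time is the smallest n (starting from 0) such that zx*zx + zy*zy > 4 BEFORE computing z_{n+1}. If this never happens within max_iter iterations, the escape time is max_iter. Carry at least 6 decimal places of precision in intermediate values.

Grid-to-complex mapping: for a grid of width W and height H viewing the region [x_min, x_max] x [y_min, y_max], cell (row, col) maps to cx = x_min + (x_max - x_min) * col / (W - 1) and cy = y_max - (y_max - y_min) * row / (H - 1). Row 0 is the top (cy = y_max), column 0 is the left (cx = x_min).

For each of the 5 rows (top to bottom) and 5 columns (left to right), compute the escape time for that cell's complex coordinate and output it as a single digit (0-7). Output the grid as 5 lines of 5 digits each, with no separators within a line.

Answer: 12333
13334
13355
14577
34777

Derivation:
(row=0, col=0): c = -1.9700 + 0.9100i → escape time 1
(row=0, col=1): c = -1.6825 + 0.9100i → escape time 2
(row=0, col=2): c = -1.3950 + 0.9100i → escape time 3
(row=0, col=3): c = -1.1075 + 0.9100i → escape time 3
(row=0, col=4): c = -0.8200 + 0.9100i → escape time 3
(row=1, col=0): c = -1.9700 + 0.7275i → escape time 1
(row=1, col=1): c = -1.6825 + 0.7275i → escape time 3
(row=1, col=2): c = -1.3950 + 0.7275i → escape time 3
(row=1, col=3): c = -1.1075 + 0.7275i → escape time 3
(row=1, col=4): c = -0.8200 + 0.7275i → escape time 4
(row=2, col=0): c = -1.9700 + 0.5450i → escape time 1
(row=2, col=1): c = -1.6825 + 0.5450i → escape time 3
(row=2, col=2): c = -1.3950 + 0.5450i → escape time 3
(row=2, col=3): c = -1.1075 + 0.5450i → escape time 5
(row=2, col=4): c = -0.8200 + 0.5450i → escape time 5
(row=3, col=0): c = -1.9700 + 0.3625i → escape time 1
(row=3, col=1): c = -1.6825 + 0.3625i → escape time 4
(row=3, col=2): c = -1.3950 + 0.3625i → escape time 5
(row=3, col=3): c = -1.1075 + 0.3625i → escape time 7
(row=3, col=4): c = -0.8200 + 0.3625i → escape time 7
(row=4, col=0): c = -1.9700 + 0.1800i → escape time 3
(row=4, col=1): c = -1.6825 + 0.1800i → escape time 4
(row=4, col=2): c = -1.3950 + 0.1800i → escape time 7
(row=4, col=3): c = -1.1075 + 0.1800i → escape time 7
(row=4, col=4): c = -0.8200 + 0.1800i → escape time 7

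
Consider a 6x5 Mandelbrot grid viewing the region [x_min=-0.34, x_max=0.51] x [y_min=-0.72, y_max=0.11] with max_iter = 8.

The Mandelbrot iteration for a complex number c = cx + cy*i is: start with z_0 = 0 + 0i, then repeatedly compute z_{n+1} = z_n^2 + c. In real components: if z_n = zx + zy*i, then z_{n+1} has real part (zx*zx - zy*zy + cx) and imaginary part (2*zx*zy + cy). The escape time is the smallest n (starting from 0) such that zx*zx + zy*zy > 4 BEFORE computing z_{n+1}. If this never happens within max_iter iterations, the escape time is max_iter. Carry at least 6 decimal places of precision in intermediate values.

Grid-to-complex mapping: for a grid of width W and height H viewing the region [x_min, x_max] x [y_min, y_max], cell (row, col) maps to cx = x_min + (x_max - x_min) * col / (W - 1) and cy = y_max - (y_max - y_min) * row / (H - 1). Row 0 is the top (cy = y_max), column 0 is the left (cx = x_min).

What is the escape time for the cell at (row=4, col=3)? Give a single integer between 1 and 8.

z_0 = 0 + 0i, c = 0.1700 + -0.7200i
Iter 1: z = 0.1700 + -0.7200i, |z|^2 = 0.5473
Iter 2: z = -0.3195 + -0.9648i, |z|^2 = 1.0329
Iter 3: z = -0.6588 + -0.1035i, |z|^2 = 0.4447
Iter 4: z = 0.5933 + -0.5836i, |z|^2 = 0.6926
Iter 5: z = 0.1813 + -1.4125i, |z|^2 = 2.0280
Iter 6: z = -1.7923 + -1.2322i, |z|^2 = 4.7306
Escaped at iteration 6

Answer: 6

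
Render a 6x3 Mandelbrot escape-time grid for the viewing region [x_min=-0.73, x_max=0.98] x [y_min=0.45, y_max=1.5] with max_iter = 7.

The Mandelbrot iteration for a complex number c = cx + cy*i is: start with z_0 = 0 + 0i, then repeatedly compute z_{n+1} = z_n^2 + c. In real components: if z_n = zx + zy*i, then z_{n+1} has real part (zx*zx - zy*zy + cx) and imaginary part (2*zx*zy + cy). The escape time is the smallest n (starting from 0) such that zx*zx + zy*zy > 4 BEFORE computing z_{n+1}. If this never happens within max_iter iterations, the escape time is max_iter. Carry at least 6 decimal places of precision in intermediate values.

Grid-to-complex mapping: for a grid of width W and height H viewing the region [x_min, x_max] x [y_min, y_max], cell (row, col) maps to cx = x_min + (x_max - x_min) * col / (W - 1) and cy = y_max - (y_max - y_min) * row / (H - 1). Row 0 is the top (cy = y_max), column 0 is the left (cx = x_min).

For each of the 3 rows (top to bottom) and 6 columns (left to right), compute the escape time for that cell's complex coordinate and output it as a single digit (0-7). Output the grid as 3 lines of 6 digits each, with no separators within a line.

(row=0, col=0): c = -0.7300 + 1.5000i → escape time 2
(row=0, col=1): c = -0.3880 + 1.5000i → escape time 2
(row=0, col=2): c = -0.0460 + 1.5000i → escape time 2
(row=0, col=3): c = 0.2960 + 1.5000i → escape time 2
(row=0, col=4): c = 0.6380 + 1.5000i → escape time 2
(row=0, col=5): c = 0.9800 + 1.5000i → escape time 2
(row=1, col=0): c = -0.7300 + 0.9750i → escape time 3
(row=1, col=1): c = -0.3880 + 0.9750i → escape time 5
(row=1, col=2): c = -0.0460 + 0.9750i → escape time 7
(row=1, col=3): c = 0.2960 + 0.9750i → escape time 4
(row=1, col=4): c = 0.6380 + 0.9750i → escape time 2
(row=1, col=5): c = 0.9800 + 0.9750i → escape time 2
(row=2, col=0): c = -0.7300 + 0.4500i → escape time 7
(row=2, col=1): c = -0.3880 + 0.4500i → escape time 7
(row=2, col=2): c = -0.0460 + 0.4500i → escape time 7
(row=2, col=3): c = 0.2960 + 0.4500i → escape time 7
(row=2, col=4): c = 0.6380 + 0.4500i → escape time 3
(row=2, col=5): c = 0.9800 + 0.4500i → escape time 2

Answer: 222222
357422
777732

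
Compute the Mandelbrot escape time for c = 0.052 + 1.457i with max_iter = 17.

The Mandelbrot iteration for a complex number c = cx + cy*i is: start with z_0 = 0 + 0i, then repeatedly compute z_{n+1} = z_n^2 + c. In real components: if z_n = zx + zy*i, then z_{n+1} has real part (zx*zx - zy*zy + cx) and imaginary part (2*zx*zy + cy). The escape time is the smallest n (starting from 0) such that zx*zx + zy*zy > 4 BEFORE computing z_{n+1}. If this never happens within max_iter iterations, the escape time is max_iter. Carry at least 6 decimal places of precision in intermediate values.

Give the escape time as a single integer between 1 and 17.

z_0 = 0 + 0i, c = 0.0520 + 1.4570i
Iter 1: z = 0.0520 + 1.4570i, |z|^2 = 2.1256
Iter 2: z = -2.0681 + 1.6085i, |z|^2 = 6.8646
Escaped at iteration 2

Answer: 2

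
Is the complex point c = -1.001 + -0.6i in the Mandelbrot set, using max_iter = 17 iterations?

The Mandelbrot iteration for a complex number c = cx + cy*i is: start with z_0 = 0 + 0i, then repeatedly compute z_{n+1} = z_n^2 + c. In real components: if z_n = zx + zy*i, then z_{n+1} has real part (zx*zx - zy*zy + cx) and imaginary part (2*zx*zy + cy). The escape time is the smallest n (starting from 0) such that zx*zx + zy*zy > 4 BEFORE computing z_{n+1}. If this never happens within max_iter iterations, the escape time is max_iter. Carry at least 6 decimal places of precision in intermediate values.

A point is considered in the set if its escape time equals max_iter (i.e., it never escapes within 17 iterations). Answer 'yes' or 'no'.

Answer: no

Derivation:
z_0 = 0 + 0i, c = -1.0010 + -0.6000i
Iter 1: z = -1.0010 + -0.6000i, |z|^2 = 1.3620
Iter 2: z = -0.3590 + 0.6012i, |z|^2 = 0.4903
Iter 3: z = -1.2336 + -1.0317i, |z|^2 = 2.5860
Iter 4: z = -0.5437 + 1.9452i, |z|^2 = 4.0795
Escaped at iteration 4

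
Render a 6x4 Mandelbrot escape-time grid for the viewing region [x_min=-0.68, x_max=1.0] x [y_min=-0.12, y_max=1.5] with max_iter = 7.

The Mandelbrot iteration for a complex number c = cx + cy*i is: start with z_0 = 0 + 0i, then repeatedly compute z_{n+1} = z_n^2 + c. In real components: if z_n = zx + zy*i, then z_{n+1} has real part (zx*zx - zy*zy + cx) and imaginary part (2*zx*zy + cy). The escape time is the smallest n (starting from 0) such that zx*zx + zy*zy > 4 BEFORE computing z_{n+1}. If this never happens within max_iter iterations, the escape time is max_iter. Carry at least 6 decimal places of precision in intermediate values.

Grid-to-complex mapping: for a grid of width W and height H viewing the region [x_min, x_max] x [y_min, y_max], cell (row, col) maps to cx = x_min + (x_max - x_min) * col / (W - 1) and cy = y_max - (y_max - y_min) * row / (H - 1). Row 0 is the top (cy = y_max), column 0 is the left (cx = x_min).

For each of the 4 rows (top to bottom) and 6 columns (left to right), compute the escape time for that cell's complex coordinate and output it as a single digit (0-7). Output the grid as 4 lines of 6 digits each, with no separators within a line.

Answer: 222222
457322
777732
777742

Derivation:
(row=0, col=0): c = -0.6800 + 1.5000i → escape time 2
(row=0, col=1): c = -0.3440 + 1.5000i → escape time 2
(row=0, col=2): c = -0.0080 + 1.5000i → escape time 2
(row=0, col=3): c = 0.3280 + 1.5000i → escape time 2
(row=0, col=4): c = 0.6640 + 1.5000i → escape time 2
(row=0, col=5): c = 1.0000 + 1.5000i → escape time 2
(row=1, col=0): c = -0.6800 + 0.9600i → escape time 4
(row=1, col=1): c = -0.3440 + 0.9600i → escape time 5
(row=1, col=2): c = -0.0080 + 0.9600i → escape time 7
(row=1, col=3): c = 0.3280 + 0.9600i → escape time 3
(row=1, col=4): c = 0.6640 + 0.9600i → escape time 2
(row=1, col=5): c = 1.0000 + 0.9600i → escape time 2
(row=2, col=0): c = -0.6800 + 0.4200i → escape time 7
(row=2, col=1): c = -0.3440 + 0.4200i → escape time 7
(row=2, col=2): c = -0.0080 + 0.4200i → escape time 7
(row=2, col=3): c = 0.3280 + 0.4200i → escape time 7
(row=2, col=4): c = 0.6640 + 0.4200i → escape time 3
(row=2, col=5): c = 1.0000 + 0.4200i → escape time 2
(row=3, col=0): c = -0.6800 + -0.1200i → escape time 7
(row=3, col=1): c = -0.3440 + -0.1200i → escape time 7
(row=3, col=2): c = -0.0080 + -0.1200i → escape time 7
(row=3, col=3): c = 0.3280 + -0.1200i → escape time 7
(row=3, col=4): c = 0.6640 + -0.1200i → escape time 4
(row=3, col=5): c = 1.0000 + -0.1200i → escape time 2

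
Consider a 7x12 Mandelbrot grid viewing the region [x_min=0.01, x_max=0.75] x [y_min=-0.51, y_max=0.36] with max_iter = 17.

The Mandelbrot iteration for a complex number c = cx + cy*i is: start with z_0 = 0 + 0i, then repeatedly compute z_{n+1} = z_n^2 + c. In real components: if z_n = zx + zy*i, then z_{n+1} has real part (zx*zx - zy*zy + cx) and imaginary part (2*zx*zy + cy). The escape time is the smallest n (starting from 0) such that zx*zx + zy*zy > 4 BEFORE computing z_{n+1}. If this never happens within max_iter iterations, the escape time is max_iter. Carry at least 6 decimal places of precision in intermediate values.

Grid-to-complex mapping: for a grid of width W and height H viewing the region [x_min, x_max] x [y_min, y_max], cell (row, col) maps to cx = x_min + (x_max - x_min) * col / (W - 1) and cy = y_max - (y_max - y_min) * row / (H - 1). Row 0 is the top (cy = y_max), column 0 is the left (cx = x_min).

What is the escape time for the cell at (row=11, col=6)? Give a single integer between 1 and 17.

Answer: 3

Derivation:
z_0 = 0 + 0i, c = 0.7500 + -0.5100i
Iter 1: z = 0.7500 + -0.5100i, |z|^2 = 0.8226
Iter 2: z = 1.0524 + -1.2750i, |z|^2 = 2.7332
Iter 3: z = 0.2319 + -3.1936i, |z|^2 = 10.2530
Escaped at iteration 3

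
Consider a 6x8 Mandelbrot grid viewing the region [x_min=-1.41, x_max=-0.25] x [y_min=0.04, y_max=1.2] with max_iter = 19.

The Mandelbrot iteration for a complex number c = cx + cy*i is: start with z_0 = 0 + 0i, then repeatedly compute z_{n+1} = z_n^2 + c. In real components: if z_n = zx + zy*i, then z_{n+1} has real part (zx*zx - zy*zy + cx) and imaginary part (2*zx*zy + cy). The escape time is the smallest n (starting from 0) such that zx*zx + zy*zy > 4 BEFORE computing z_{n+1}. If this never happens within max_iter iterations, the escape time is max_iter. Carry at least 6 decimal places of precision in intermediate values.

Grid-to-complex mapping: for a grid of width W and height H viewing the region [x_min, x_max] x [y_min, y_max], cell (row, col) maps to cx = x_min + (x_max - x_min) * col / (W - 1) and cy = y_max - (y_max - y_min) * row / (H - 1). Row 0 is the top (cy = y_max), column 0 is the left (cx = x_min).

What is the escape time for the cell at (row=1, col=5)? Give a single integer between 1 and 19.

z_0 = 0 + 0i, c = -0.2500 + 1.0343i
Iter 1: z = -0.2500 + 1.0343i, |z|^2 = 1.1322
Iter 2: z = -1.2572 + 0.5171i, |z|^2 = 1.8481
Iter 3: z = 1.0632 + -0.2661i, |z|^2 = 1.2013
Iter 4: z = 0.8097 + 0.4685i, |z|^2 = 0.8751
Iter 5: z = 0.1861 + 1.7930i, |z|^2 = 3.2493
Iter 6: z = -3.4301 + 1.7015i, |z|^2 = 14.6606
Escaped at iteration 6

Answer: 6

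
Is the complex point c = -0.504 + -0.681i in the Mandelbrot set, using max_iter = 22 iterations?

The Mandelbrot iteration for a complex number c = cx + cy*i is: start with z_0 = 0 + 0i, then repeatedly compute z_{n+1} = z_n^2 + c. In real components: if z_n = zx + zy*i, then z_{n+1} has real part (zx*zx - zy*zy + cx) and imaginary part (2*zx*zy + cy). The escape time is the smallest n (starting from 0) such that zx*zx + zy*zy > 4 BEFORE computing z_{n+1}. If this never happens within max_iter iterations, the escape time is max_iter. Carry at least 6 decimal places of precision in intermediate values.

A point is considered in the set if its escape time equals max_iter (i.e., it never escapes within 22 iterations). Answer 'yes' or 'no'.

z_0 = 0 + 0i, c = -0.5040 + -0.6810i
Iter 1: z = -0.5040 + -0.6810i, |z|^2 = 0.7178
Iter 2: z = -0.7137 + 0.0054i, |z|^2 = 0.5095
Iter 3: z = 0.0054 + -0.6888i, |z|^2 = 0.4744
Iter 4: z = -0.9784 + -0.6884i, |z|^2 = 1.4312
Iter 5: z = -0.0207 + 0.6661i, |z|^2 = 0.4441
Iter 6: z = -0.9473 + -0.7086i, |z|^2 = 1.3995
Iter 7: z = -0.1088 + 0.6615i, |z|^2 = 0.4494
Iter 8: z = -0.9297 + -0.8249i, |z|^2 = 1.5449
Iter 9: z = -0.3200 + 0.8529i, |z|^2 = 0.8298
Iter 10: z = -1.1290 + -1.2268i, |z|^2 = 2.7797
Iter 11: z = -0.7345 + 2.0891i, |z|^2 = 4.9040
Escaped at iteration 11

Answer: no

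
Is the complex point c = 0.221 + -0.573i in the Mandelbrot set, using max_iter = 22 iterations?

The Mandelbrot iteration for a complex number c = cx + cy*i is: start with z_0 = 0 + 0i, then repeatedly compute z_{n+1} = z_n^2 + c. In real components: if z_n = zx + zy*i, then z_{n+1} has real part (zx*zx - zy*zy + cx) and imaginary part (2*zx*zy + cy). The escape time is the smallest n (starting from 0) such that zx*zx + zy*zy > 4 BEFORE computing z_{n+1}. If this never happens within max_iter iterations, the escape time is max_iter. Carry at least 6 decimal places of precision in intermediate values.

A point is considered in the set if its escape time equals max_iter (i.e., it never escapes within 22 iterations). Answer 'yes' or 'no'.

z_0 = 0 + 0i, c = 0.2210 + -0.5730i
Iter 1: z = 0.2210 + -0.5730i, |z|^2 = 0.3772
Iter 2: z = -0.0585 + -0.8263i, |z|^2 = 0.6861
Iter 3: z = -0.4583 + -0.4763i, |z|^2 = 0.4369
Iter 4: z = 0.2041 + -0.1364i, |z|^2 = 0.0603
Iter 5: z = 0.2441 + -0.6287i, |z|^2 = 0.4548
Iter 6: z = -0.1147 + -0.8799i, |z|^2 = 0.7873
Iter 7: z = -0.5400 + -0.3712i, |z|^2 = 0.4294
Iter 8: z = 0.3748 + -0.1721i, |z|^2 = 0.1701
Iter 9: z = 0.3319 + -0.7020i, |z|^2 = 0.6030
Iter 10: z = -0.1616 + -1.0390i, |z|^2 = 1.1056
Iter 11: z = -0.8324 + -0.2371i, |z|^2 = 0.7491
Iter 12: z = 0.8576 + -0.1783i, |z|^2 = 0.7673
Iter 13: z = 0.9247 + -0.8788i, |z|^2 = 1.6274
Iter 14: z = 0.3039 + -2.1983i, |z|^2 = 4.9247
Escaped at iteration 14

Answer: no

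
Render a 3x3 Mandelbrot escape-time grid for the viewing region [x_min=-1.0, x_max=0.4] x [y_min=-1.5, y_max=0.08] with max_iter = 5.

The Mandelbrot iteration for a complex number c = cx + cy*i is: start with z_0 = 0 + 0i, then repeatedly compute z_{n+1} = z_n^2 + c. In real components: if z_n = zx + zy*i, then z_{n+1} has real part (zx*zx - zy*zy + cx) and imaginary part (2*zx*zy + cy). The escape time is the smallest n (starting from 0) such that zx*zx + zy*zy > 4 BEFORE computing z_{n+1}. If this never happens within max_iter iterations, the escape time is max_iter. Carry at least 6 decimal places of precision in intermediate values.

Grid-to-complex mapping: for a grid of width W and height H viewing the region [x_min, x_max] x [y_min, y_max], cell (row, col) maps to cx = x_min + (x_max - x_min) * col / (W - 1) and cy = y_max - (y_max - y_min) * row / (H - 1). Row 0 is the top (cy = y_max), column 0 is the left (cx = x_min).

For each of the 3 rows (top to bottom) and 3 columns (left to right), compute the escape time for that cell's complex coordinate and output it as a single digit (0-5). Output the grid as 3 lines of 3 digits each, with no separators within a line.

(row=0, col=0): c = -1.0000 + 0.0800i → escape time 5
(row=0, col=1): c = -0.3000 + 0.0800i → escape time 5
(row=0, col=2): c = 0.4000 + 0.0800i → escape time 5
(row=1, col=0): c = -1.0000 + -0.7100i → escape time 4
(row=1, col=1): c = -0.3000 + -0.7100i → escape time 5
(row=1, col=2): c = 0.4000 + -0.7100i → escape time 5
(row=2, col=0): c = -1.0000 + -1.5000i → escape time 2
(row=2, col=1): c = -0.3000 + -1.5000i → escape time 2
(row=2, col=2): c = 0.4000 + -1.5000i → escape time 2

Answer: 555
455
222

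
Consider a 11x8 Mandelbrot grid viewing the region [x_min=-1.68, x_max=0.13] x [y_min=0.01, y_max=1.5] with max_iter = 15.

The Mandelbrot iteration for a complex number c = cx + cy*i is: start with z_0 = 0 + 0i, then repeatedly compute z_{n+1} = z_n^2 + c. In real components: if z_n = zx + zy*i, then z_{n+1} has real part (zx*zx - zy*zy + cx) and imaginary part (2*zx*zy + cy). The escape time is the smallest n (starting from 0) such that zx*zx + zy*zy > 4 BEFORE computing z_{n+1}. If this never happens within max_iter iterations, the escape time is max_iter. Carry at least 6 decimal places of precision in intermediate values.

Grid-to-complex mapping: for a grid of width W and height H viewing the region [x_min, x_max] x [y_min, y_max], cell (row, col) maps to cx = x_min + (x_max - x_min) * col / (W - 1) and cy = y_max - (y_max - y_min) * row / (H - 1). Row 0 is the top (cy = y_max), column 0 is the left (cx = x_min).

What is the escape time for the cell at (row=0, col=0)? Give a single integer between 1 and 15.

z_0 = 0 + 0i, c = -1.6800 + 1.5000i
Iter 1: z = -1.6800 + 1.5000i, |z|^2 = 5.0724
Escaped at iteration 1

Answer: 1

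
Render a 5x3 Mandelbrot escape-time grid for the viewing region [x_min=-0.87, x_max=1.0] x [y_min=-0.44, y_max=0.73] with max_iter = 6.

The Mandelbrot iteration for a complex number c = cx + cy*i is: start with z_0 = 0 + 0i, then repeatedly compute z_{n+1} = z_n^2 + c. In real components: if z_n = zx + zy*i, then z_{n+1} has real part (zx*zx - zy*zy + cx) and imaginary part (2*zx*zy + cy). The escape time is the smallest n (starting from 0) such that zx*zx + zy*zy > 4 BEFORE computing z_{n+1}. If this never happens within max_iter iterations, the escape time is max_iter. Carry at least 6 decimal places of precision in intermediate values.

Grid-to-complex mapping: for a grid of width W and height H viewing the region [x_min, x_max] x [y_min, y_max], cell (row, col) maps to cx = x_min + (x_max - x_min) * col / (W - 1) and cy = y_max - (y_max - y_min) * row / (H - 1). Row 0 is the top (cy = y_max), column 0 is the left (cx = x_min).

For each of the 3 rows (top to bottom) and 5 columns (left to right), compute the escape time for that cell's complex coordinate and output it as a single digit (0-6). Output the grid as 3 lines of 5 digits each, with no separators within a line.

Answer: 46632
66652
66642

Derivation:
(row=0, col=0): c = -0.8700 + 0.7300i → escape time 4
(row=0, col=1): c = -0.4025 + 0.7300i → escape time 6
(row=0, col=2): c = 0.0650 + 0.7300i → escape time 6
(row=0, col=3): c = 0.5325 + 0.7300i → escape time 3
(row=0, col=4): c = 1.0000 + 0.7300i → escape time 2
(row=1, col=0): c = -0.8700 + 0.1450i → escape time 6
(row=1, col=1): c = -0.4025 + 0.1450i → escape time 6
(row=1, col=2): c = 0.0650 + 0.1450i → escape time 6
(row=1, col=3): c = 0.5325 + 0.1450i → escape time 5
(row=1, col=4): c = 1.0000 + 0.1450i → escape time 2
(row=2, col=0): c = -0.8700 + -0.4400i → escape time 6
(row=2, col=1): c = -0.4025 + -0.4400i → escape time 6
(row=2, col=2): c = 0.0650 + -0.4400i → escape time 6
(row=2, col=3): c = 0.5325 + -0.4400i → escape time 4
(row=2, col=4): c = 1.0000 + -0.4400i → escape time 2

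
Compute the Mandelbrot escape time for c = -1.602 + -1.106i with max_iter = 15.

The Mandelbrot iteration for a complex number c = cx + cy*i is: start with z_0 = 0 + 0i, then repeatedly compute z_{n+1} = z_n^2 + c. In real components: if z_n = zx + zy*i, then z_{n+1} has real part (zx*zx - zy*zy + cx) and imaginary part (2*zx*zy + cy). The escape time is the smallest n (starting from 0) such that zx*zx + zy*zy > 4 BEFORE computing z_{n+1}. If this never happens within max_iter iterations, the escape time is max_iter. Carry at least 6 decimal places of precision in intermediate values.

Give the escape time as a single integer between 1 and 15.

Answer: 2

Derivation:
z_0 = 0 + 0i, c = -1.6020 + -1.1060i
Iter 1: z = -1.6020 + -1.1060i, |z|^2 = 3.7896
Iter 2: z = -0.2588 + 2.4376i, |z|^2 = 6.0090
Escaped at iteration 2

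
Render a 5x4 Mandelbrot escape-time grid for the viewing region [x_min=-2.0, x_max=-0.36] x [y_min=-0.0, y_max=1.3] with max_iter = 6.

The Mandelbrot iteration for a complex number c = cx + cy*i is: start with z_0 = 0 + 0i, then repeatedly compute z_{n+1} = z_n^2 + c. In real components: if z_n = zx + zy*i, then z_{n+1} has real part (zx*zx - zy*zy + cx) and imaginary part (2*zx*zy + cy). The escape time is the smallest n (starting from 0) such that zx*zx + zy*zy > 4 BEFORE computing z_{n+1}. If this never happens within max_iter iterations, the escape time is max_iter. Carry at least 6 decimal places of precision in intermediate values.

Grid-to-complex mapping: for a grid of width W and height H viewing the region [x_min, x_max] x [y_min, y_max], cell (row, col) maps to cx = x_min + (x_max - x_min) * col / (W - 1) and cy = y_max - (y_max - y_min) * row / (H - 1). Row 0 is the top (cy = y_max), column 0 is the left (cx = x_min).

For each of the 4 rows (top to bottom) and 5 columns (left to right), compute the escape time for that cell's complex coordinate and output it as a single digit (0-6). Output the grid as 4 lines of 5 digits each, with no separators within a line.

(row=0, col=0): c = -2.0000 + 1.3000i → escape time 1
(row=0, col=1): c = -1.5900 + 1.3000i → escape time 1
(row=0, col=2): c = -1.1800 + 1.3000i → escape time 2
(row=0, col=3): c = -0.7700 + 1.3000i → escape time 3
(row=0, col=4): c = -0.3600 + 1.3000i → escape time 3
(row=1, col=0): c = -2.0000 + 0.8667i → escape time 1
(row=1, col=1): c = -1.5900 + 0.8667i → escape time 3
(row=1, col=2): c = -1.1800 + 0.8667i → escape time 3
(row=1, col=3): c = -0.7700 + 0.8667i → escape time 4
(row=1, col=4): c = -0.3600 + 0.8667i → escape time 5
(row=2, col=0): c = -2.0000 + 0.4333i → escape time 1
(row=2, col=1): c = -1.5900 + 0.4333i → escape time 3
(row=2, col=2): c = -1.1800 + 0.4333i → escape time 6
(row=2, col=3): c = -0.7700 + 0.4333i → escape time 6
(row=2, col=4): c = -0.3600 + 0.4333i → escape time 6
(row=3, col=0): c = -2.0000 + 0.0000i → escape time 6
(row=3, col=1): c = -1.5900 + 0.0000i → escape time 6
(row=3, col=2): c = -1.1800 + 0.0000i → escape time 6
(row=3, col=3): c = -0.7700 + 0.0000i → escape time 6
(row=3, col=4): c = -0.3600 + 0.0000i → escape time 6

Answer: 11233
13345
13666
66666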